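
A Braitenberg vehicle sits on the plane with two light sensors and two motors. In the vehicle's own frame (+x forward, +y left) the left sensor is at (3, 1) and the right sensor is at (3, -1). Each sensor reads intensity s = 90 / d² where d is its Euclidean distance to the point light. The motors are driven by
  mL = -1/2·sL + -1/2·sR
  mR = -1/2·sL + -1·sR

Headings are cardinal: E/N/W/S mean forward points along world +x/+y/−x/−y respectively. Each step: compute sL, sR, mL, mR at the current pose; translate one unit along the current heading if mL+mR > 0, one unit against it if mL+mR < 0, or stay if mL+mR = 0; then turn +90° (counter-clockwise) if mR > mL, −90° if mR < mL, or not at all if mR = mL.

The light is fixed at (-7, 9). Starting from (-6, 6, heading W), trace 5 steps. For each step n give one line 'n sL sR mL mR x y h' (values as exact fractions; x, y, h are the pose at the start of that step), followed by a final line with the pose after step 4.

n=0: pose=(-6,6,W); sL=9/2, sR=45/4; mL=-63/8, mR=-27/2; mL+mR=-171/8 → advance -1; mR−mL=-45/8 → turn -1·90°
n=1: pose=(-5,6,N); sL=90, sR=10; mL=-50, mR=-55; mL+mR=-105 → advance -1; mR−mL=-5 → turn -1·90°
n=2: pose=(-5,5,E); sL=45/17, sR=9/5; mL=-189/85, mR=-531/170; mL+mR=-909/170 → advance -1; mR−mL=-9/10 → turn -1·90°
n=3: pose=(-6,5,S); sL=90/53, sR=90/49; mL=-4590/2597, mR=-6975/2597; mL+mR=-11565/2597 → advance -1; mR−mL=-45/49 → turn -1·90°
n=4: pose=(-6,6,W); sL=9/2, sR=45/4; mL=-63/8, mR=-27/2; mL+mR=-171/8 → advance -1; mR−mL=-45/8 → turn -1·90°

0 9/2 45/4 -63/8 -27/2 -6 6 W
1 90 10 -50 -55 -5 6 N
2 45/17 9/5 -189/85 -531/170 -5 5 E
3 90/53 90/49 -4590/2597 -6975/2597 -6 5 S
4 9/2 45/4 -63/8 -27/2 -6 6 W
final -5 6 N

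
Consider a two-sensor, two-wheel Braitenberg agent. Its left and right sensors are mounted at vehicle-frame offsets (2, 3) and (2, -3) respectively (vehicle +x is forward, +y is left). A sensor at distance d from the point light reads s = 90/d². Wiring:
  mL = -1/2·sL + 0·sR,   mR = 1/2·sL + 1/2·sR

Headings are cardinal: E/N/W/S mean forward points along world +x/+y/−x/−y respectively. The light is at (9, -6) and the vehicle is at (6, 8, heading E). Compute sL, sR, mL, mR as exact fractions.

9/29 45/61 -9/58 927/1769

left sensor world pos  = (8, 11); dL² = 290
right sensor world pos = (8, 5); dR² = 122
sL = 90/290 = 9/29
sR = 90/122 = 45/61
mL = -1/2·sL + 0·sR = -9/58
mR = 1/2·sL + 1/2·sR = 927/1769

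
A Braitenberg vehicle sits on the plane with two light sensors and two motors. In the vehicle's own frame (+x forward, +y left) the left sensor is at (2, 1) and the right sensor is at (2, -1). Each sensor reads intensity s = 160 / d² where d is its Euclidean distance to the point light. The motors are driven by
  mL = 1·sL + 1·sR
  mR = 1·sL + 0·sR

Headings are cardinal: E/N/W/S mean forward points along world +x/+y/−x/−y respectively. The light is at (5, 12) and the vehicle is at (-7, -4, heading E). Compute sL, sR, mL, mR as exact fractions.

left sensor world pos  = (-5, -3); dL² = 325
right sensor world pos = (-5, -5); dR² = 389
sL = 160/325 = 32/65
sR = 160/389 = 160/389
mL = 1·sL + 1·sR = 22848/25285
mR = 1·sL + 0·sR = 32/65

32/65 160/389 22848/25285 32/65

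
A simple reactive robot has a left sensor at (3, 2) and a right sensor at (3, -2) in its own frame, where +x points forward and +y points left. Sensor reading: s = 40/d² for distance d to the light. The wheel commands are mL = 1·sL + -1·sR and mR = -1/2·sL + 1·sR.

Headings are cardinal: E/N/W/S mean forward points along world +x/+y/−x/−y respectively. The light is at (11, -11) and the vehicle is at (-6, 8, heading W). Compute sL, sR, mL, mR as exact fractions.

left sensor world pos  = (-9, 6); dL² = 689
right sensor world pos = (-9, 10); dR² = 841
sL = 40/689 = 40/689
sR = 40/841 = 40/841
mL = 1·sL + -1·sR = 6080/579449
mR = -1/2·sL + 1·sR = 10740/579449

40/689 40/841 6080/579449 10740/579449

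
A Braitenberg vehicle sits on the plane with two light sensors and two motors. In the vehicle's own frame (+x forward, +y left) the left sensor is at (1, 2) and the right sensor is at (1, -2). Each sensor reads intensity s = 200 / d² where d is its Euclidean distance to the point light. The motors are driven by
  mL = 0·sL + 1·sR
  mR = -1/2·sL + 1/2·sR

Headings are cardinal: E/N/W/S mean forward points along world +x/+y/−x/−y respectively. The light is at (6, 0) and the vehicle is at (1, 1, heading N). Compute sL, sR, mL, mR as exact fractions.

200/53 200/13 200/13 4000/689

left sensor world pos  = (-1, 2); dL² = 53
right sensor world pos = (3, 2); dR² = 13
sL = 200/53 = 200/53
sR = 200/13 = 200/13
mL = 0·sL + 1·sR = 200/13
mR = -1/2·sL + 1/2·sR = 4000/689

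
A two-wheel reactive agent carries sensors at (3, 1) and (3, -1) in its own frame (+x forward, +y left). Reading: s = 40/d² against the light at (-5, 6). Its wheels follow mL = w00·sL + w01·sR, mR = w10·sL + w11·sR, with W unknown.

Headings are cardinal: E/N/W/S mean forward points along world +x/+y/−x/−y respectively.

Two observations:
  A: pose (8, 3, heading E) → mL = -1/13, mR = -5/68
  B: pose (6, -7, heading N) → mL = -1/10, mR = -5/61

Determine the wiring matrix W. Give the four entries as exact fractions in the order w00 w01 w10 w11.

-1/2 0 0 -1/2

obs A: pose=(8,3,E) → sL=2/13, sR=5/34, mL=-1/13, mR=-5/68
obs B: pose=(6,-7,N) → sL=1/5, sR=10/61, mL=-1/10, mR=-5/61
sensor matrix S = [[2/13, 5/34], [1/5, 10/61]]; det S = -113/26962
solve [mL_A; mL_B] = S·[w00; w01] and [mR_A; mR_B] = S·[w10; w11]:
  w00 = -1/2, w01 = 0, w10 = 0, w11 = -1/2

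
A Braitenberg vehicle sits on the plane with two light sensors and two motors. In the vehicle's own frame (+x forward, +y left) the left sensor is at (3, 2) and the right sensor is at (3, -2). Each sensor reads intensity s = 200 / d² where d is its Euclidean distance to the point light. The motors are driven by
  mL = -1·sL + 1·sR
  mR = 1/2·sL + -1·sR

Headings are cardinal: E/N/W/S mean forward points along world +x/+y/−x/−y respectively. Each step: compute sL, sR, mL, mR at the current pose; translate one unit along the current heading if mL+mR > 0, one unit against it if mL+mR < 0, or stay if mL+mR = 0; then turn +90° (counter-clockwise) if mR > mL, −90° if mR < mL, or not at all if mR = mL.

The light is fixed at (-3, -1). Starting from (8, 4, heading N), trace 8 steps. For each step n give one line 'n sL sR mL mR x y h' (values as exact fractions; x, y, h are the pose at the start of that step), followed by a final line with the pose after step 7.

n=0: pose=(8,4,N); sL=40/29, sR=200/233; mL=-3520/6757, mR=-1140/6757; mL+mR=-20/29 → advance -1; mR−mL=2380/6757 → turn +1·90°
n=1: pose=(8,3,W); sL=50/17, sR=2; mL=-16/17, mR=-9/17; mL+mR=-25/17 → advance -1; mR−mL=7/17 → turn +1·90°
n=2: pose=(9,3,S); sL=200/197, sR=200/101; mL=19200/19897, mR=-29300/19897; mL+mR=-100/197 → advance -1; mR−mL=-48500/19897 → turn -1·90°
n=3: pose=(9,4,W); sL=20/9, sR=20/13; mL=-80/117, mR=-50/117; mL+mR=-10/9 → advance -1; mR−mL=10/39 → turn +1·90°
n=4: pose=(10,4,S); sL=200/229, sR=8/5; mL=832/1145, mR=-1332/1145; mL+mR=-100/229 → advance -1; mR−mL=-2164/1145 → turn -1·90°
n=5: pose=(10,5,W); sL=50/29, sR=50/41; mL=-600/1189, mR=-425/1189; mL+mR=-25/29 → advance -1; mR−mL=175/1189 → turn +1·90°
n=6: pose=(11,5,S); sL=40/53, sR=200/153; mL=4480/8109, mR=-7540/8109; mL+mR=-20/53 → advance -1; mR−mL=-12020/8109 → turn -1·90°
n=7: pose=(11,6,W); sL=100/73, sR=100/101; mL=-2800/7373, mR=-2250/7373; mL+mR=-50/73 → advance -1; mR−mL=550/7373 → turn +1·90°

0 40/29 200/233 -3520/6757 -1140/6757 8 4 N
1 50/17 2 -16/17 -9/17 8 3 W
2 200/197 200/101 19200/19897 -29300/19897 9 3 S
3 20/9 20/13 -80/117 -50/117 9 4 W
4 200/229 8/5 832/1145 -1332/1145 10 4 S
5 50/29 50/41 -600/1189 -425/1189 10 5 W
6 40/53 200/153 4480/8109 -7540/8109 11 5 S
7 100/73 100/101 -2800/7373 -2250/7373 11 6 W
final 12 6 S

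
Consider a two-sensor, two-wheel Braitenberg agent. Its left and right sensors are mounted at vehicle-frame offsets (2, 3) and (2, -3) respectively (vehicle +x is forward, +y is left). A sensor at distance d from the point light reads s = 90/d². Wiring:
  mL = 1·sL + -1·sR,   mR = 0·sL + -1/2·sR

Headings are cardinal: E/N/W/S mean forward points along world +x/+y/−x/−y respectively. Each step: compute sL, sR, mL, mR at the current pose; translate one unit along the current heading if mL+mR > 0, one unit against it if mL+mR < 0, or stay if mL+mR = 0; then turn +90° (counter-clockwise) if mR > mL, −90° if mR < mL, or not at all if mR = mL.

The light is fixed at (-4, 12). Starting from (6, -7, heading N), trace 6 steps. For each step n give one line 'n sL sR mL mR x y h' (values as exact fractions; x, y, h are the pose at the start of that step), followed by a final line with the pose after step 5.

0 45/169 45/229 2700/38701 -45/458 6 -7 N
1 90/433 90/673 21600/291409 -45/673 6 -8 E
2 9/68 45/274 -297/9316 -45/548 7 -8 S
3 18/113 90/337 -4104/38081 -45/337 7 -7 W
4 9/37 45/257 648/9509 -45/514 8 -7 N
5 18/97 18/145 864/14065 -9/145 8 -8 E
final 7 -8 S

n=0: pose=(6,-7,N); sL=45/169, sR=45/229; mL=2700/38701, mR=-45/458; mL+mR=-2205/77402 → advance -1; mR−mL=-13005/77402 → turn -1·90°
n=1: pose=(6,-8,E); sL=90/433, sR=90/673; mL=21600/291409, mR=-45/673; mL+mR=2115/291409 → advance +1; mR−mL=-41085/291409 → turn -1·90°
n=2: pose=(7,-8,S); sL=9/68, sR=45/274; mL=-297/9316, mR=-45/548; mL+mR=-531/4658 → advance -1; mR−mL=-117/2329 → turn -1·90°
n=3: pose=(7,-7,W); sL=18/113, sR=90/337; mL=-4104/38081, mR=-45/337; mL+mR=-9189/38081 → advance -1; mR−mL=-981/38081 → turn -1·90°
n=4: pose=(8,-7,N); sL=9/37, sR=45/257; mL=648/9509, mR=-45/514; mL+mR=-369/19018 → advance -1; mR−mL=-2961/19018 → turn -1·90°
n=5: pose=(8,-8,E); sL=18/97, sR=18/145; mL=864/14065, mR=-9/145; mL+mR=-9/14065 → advance -1; mR−mL=-1737/14065 → turn -1·90°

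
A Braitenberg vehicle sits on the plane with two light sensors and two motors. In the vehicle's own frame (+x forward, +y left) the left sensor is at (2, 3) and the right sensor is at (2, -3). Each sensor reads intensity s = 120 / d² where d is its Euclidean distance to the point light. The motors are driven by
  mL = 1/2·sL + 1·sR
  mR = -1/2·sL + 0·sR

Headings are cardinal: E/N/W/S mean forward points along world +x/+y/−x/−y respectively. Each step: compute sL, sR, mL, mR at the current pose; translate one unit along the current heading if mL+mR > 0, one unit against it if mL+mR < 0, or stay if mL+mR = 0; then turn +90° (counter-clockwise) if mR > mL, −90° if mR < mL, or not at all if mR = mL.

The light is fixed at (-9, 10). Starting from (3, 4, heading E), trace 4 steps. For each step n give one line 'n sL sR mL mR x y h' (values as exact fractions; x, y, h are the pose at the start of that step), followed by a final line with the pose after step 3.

0 24/41 120/277 8244/11357 -12/41 3 4 E
1 3/8 30/41 603/656 -3/16 4 4 S
2 120/221 120/137 34740/30277 -60/221 4 3 W
3 60/53 12/25 1386/1325 -30/53 3 3 N
final 3 4 E

n=0: pose=(3,4,E); sL=24/41, sR=120/277; mL=8244/11357, mR=-12/41; mL+mR=120/277 → advance +1; mR−mL=-11568/11357 → turn -1·90°
n=1: pose=(4,4,S); sL=3/8, sR=30/41; mL=603/656, mR=-3/16; mL+mR=30/41 → advance +1; mR−mL=-363/328 → turn -1·90°
n=2: pose=(4,3,W); sL=120/221, sR=120/137; mL=34740/30277, mR=-60/221; mL+mR=120/137 → advance +1; mR−mL=-42960/30277 → turn -1·90°
n=3: pose=(3,3,N); sL=60/53, sR=12/25; mL=1386/1325, mR=-30/53; mL+mR=12/25 → advance +1; mR−mL=-2136/1325 → turn -1·90°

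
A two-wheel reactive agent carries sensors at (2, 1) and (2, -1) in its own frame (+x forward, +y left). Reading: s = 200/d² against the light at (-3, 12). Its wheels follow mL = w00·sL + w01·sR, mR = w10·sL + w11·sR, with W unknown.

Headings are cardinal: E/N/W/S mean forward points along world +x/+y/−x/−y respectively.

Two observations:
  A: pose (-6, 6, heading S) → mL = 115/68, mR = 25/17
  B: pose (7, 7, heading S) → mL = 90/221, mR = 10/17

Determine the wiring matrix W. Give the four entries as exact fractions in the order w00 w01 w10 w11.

1 -1/2 1/2 0

obs A: pose=(-6,6,S) → sL=50/17, sR=5/2, mL=115/68, mR=25/17
obs B: pose=(7,7,S) → sL=20/17, sR=20/13, mL=90/221, mR=10/17
sensor matrix S = [[50/17, 5/2], [20/17, 20/13]]; det S = 350/221
solve [mL_A; mL_B] = S·[w00; w01] and [mR_A; mR_B] = S·[w10; w11]:
  w00 = 1, w01 = -1/2, w10 = 1/2, w11 = 0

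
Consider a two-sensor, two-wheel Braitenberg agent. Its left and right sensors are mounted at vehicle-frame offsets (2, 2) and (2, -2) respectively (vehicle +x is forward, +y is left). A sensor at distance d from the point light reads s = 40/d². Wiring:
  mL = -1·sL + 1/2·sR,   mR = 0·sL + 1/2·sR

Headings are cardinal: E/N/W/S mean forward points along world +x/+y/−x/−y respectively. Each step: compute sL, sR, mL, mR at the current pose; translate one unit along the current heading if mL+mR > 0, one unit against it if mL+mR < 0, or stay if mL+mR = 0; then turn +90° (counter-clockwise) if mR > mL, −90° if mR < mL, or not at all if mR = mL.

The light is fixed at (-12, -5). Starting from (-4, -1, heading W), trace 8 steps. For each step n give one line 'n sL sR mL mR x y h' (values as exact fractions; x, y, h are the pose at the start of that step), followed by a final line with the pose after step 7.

0 1 5/9 -13/18 5/18 -4 -1 W
1 8/25 40/53 76/1325 20/53 -3 -1 S
2 20/73 20/61 -490/4453 10/61 -3 -2 E
3 40/89 40/169 -4980/15041 20/169 -2 -2 N
4 5/8 1/2 -3/8 1/4 -2 -3 W
5 40/169 40/81 140/13689 20/81 -1 -3 S
6 20/89 4/17 -162/1513 2/17 -1 -4 E
7 40/109 8/41 -1204/4469 4/41 0 -4 N
final 0 -5 W

n=0: pose=(-4,-1,W); sL=1, sR=5/9; mL=-13/18, mR=5/18; mL+mR=-4/9 → advance -1; mR−mL=1 → turn +1·90°
n=1: pose=(-3,-1,S); sL=8/25, sR=40/53; mL=76/1325, mR=20/53; mL+mR=576/1325 → advance +1; mR−mL=8/25 → turn +1·90°
n=2: pose=(-3,-2,E); sL=20/73, sR=20/61; mL=-490/4453, mR=10/61; mL+mR=240/4453 → advance +1; mR−mL=20/73 → turn +1·90°
n=3: pose=(-2,-2,N); sL=40/89, sR=40/169; mL=-4980/15041, mR=20/169; mL+mR=-3200/15041 → advance -1; mR−mL=40/89 → turn +1·90°
n=4: pose=(-2,-3,W); sL=5/8, sR=1/2; mL=-3/8, mR=1/4; mL+mR=-1/8 → advance -1; mR−mL=5/8 → turn +1·90°
n=5: pose=(-1,-3,S); sL=40/169, sR=40/81; mL=140/13689, mR=20/81; mL+mR=3520/13689 → advance +1; mR−mL=40/169 → turn +1·90°
n=6: pose=(-1,-4,E); sL=20/89, sR=4/17; mL=-162/1513, mR=2/17; mL+mR=16/1513 → advance +1; mR−mL=20/89 → turn +1·90°
n=7: pose=(0,-4,N); sL=40/109, sR=8/41; mL=-1204/4469, mR=4/41; mL+mR=-768/4469 → advance -1; mR−mL=40/109 → turn +1·90°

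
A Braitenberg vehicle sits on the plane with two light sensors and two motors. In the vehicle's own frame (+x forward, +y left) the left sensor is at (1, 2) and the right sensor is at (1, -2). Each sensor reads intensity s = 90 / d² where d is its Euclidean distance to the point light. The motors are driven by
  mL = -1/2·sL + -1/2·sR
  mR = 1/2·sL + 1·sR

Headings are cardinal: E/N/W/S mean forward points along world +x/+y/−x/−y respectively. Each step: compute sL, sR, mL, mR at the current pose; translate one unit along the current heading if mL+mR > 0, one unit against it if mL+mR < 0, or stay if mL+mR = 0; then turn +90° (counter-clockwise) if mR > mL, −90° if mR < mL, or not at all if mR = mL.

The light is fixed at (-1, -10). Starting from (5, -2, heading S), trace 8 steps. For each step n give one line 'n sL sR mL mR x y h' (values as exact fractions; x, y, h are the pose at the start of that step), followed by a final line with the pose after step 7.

0 90/113 18/13 -1602/1469 2619/1469 5 -2 S
1 9/13 45/37 -459/481 1503/962 5 -3 E
2 90/89 18/29 -2106/2581 2907/2581 6 -3 N
3 5/4 45/68 -65/68 175/136 6 -2 W
4 90/113 18/13 -1602/1469 2619/1469 5 -2 S
5 9/13 45/37 -459/481 1503/962 5 -3 E
6 90/89 18/29 -2106/2581 2907/2581 6 -3 N
7 5/4 45/68 -65/68 175/136 6 -2 W
final 5 -2 S

n=0: pose=(5,-2,S); sL=90/113, sR=18/13; mL=-1602/1469, mR=2619/1469; mL+mR=9/13 → advance +1; mR−mL=4221/1469 → turn +1·90°
n=1: pose=(5,-3,E); sL=9/13, sR=45/37; mL=-459/481, mR=1503/962; mL+mR=45/74 → advance +1; mR−mL=2421/962 → turn +1·90°
n=2: pose=(6,-3,N); sL=90/89, sR=18/29; mL=-2106/2581, mR=2907/2581; mL+mR=9/29 → advance +1; mR−mL=5013/2581 → turn +1·90°
n=3: pose=(6,-2,W); sL=5/4, sR=45/68; mL=-65/68, mR=175/136; mL+mR=45/136 → advance +1; mR−mL=305/136 → turn +1·90°
n=4: pose=(5,-2,S); sL=90/113, sR=18/13; mL=-1602/1469, mR=2619/1469; mL+mR=9/13 → advance +1; mR−mL=4221/1469 → turn +1·90°
n=5: pose=(5,-3,E); sL=9/13, sR=45/37; mL=-459/481, mR=1503/962; mL+mR=45/74 → advance +1; mR−mL=2421/962 → turn +1·90°
n=6: pose=(6,-3,N); sL=90/89, sR=18/29; mL=-2106/2581, mR=2907/2581; mL+mR=9/29 → advance +1; mR−mL=5013/2581 → turn +1·90°
n=7: pose=(6,-2,W); sL=5/4, sR=45/68; mL=-65/68, mR=175/136; mL+mR=45/136 → advance +1; mR−mL=305/136 → turn +1·90°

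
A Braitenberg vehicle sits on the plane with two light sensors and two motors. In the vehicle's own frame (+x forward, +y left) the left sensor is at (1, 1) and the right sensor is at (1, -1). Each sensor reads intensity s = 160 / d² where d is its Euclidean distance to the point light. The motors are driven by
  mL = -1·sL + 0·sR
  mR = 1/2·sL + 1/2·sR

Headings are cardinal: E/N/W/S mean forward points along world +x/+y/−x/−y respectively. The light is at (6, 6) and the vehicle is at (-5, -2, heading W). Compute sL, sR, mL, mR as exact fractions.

left sensor world pos  = (-6, -3); dL² = 225
right sensor world pos = (-6, -1); dR² = 193
sL = 160/225 = 32/45
sR = 160/193 = 160/193
mL = -1·sL + 0·sR = -32/45
mR = 1/2·sL + 1/2·sR = 6688/8685

32/45 160/193 -32/45 6688/8685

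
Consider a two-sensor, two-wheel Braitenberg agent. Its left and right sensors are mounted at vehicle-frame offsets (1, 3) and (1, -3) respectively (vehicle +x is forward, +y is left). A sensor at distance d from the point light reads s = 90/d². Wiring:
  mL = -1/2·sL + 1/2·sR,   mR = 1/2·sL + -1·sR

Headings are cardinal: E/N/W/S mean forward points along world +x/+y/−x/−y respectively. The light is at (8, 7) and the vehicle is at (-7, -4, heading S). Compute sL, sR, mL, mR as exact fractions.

left sensor world pos  = (-4, -5); dL² = 288
right sensor world pos = (-10, -5); dR² = 468
sL = 90/288 = 5/16
sR = 90/468 = 5/26
mL = -1/2·sL + 1/2·sR = -25/416
mR = 1/2·sL + -1·sR = -15/416

5/16 5/26 -25/416 -15/416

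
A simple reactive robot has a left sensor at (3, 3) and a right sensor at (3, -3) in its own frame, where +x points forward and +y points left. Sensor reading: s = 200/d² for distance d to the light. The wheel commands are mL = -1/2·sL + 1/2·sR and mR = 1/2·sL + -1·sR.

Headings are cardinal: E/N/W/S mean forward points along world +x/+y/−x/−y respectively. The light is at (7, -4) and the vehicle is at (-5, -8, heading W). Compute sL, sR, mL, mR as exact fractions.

left sensor world pos  = (-8, -11); dL² = 274
right sensor world pos = (-8, -5); dR² = 226
sL = 200/274 = 100/137
sR = 200/226 = 100/113
mL = -1/2·sL + 1/2·sR = 1200/15481
mR = 1/2·sL + -1·sR = -8050/15481

100/137 100/113 1200/15481 -8050/15481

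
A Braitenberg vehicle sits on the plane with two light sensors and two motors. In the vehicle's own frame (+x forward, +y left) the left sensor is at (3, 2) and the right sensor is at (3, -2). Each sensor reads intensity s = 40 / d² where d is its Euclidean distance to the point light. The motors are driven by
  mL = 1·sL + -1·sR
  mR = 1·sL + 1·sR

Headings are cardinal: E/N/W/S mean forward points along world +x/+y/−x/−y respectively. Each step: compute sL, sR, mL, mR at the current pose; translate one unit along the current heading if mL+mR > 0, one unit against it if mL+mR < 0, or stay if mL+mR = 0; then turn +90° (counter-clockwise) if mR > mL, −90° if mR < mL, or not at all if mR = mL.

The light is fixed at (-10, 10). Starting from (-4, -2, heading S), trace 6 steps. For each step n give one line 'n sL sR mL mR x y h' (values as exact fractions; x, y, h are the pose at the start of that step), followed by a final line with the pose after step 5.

n=0: pose=(-4,-2,S); sL=40/289, sR=40/241; mL=-1920/69649, mR=21200/69649; mL+mR=80/289 → advance +1; mR−mL=80/241 → turn +1·90°
n=1: pose=(-4,-3,E); sL=20/101, sR=20/153; mL=1040/15453, mR=5080/15453; mL+mR=40/101 → advance +1; mR−mL=40/153 → turn +1·90°
n=2: pose=(-3,-3,N); sL=8/25, sR=40/181; mL=448/4525, mR=2448/4525; mL+mR=16/25 → advance +1; mR−mL=80/181 → turn +1·90°
n=3: pose=(-3,-2,W); sL=10/53, sR=10/29; mL=-240/1537, mR=820/1537; mL+mR=20/53 → advance +1; mR−mL=20/29 → turn +1·90°
n=4: pose=(-4,-2,S); sL=40/289, sR=40/241; mL=-1920/69649, mR=21200/69649; mL+mR=80/289 → advance +1; mR−mL=80/241 → turn +1·90°
n=5: pose=(-4,-3,E); sL=20/101, sR=20/153; mL=1040/15453, mR=5080/15453; mL+mR=40/101 → advance +1; mR−mL=40/153 → turn +1·90°

0 40/289 40/241 -1920/69649 21200/69649 -4 -2 S
1 20/101 20/153 1040/15453 5080/15453 -4 -3 E
2 8/25 40/181 448/4525 2448/4525 -3 -3 N
3 10/53 10/29 -240/1537 820/1537 -3 -2 W
4 40/289 40/241 -1920/69649 21200/69649 -4 -2 S
5 20/101 20/153 1040/15453 5080/15453 -4 -3 E
final -3 -3 N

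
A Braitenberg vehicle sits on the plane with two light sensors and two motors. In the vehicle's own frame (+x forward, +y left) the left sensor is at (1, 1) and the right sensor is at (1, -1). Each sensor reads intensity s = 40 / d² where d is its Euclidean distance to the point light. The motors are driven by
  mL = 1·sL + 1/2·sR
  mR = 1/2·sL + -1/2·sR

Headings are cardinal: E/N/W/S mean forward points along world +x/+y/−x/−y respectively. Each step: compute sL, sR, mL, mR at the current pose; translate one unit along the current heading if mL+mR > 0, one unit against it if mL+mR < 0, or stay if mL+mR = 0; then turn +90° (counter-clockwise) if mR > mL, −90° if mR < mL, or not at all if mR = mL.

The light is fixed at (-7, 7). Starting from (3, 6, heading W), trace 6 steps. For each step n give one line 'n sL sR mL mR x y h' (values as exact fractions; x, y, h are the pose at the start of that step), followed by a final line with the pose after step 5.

n=0: pose=(3,6,W); sL=8/17, sR=40/81; mL=988/1377, mR=-16/1377; mL+mR=12/17 → advance +1; mR−mL=-1004/1377 → turn -1·90°
n=1: pose=(2,6,N); sL=5/8, sR=2/5; mL=33/40, mR=9/80; mL+mR=15/16 → advance +1; mR−mL=-57/80 → turn -1·90°
n=2: pose=(2,7,E); sL=40/101, sR=40/101; mL=60/101, mR=0; mL+mR=60/101 → advance +1; mR−mL=-60/101 → turn -1·90°
n=3: pose=(3,7,S); sL=20/61, sR=20/41; mL=1430/2501, mR=-200/2501; mL+mR=30/61 → advance +1; mR−mL=-1630/2501 → turn -1·90°
n=4: pose=(3,6,W); sL=8/17, sR=40/81; mL=988/1377, mR=-16/1377; mL+mR=12/17 → advance +1; mR−mL=-1004/1377 → turn -1·90°
n=5: pose=(2,6,N); sL=5/8, sR=2/5; mL=33/40, mR=9/80; mL+mR=15/16 → advance +1; mR−mL=-57/80 → turn -1·90°

0 8/17 40/81 988/1377 -16/1377 3 6 W
1 5/8 2/5 33/40 9/80 2 6 N
2 40/101 40/101 60/101 0 2 7 E
3 20/61 20/41 1430/2501 -200/2501 3 7 S
4 8/17 40/81 988/1377 -16/1377 3 6 W
5 5/8 2/5 33/40 9/80 2 6 N
final 2 7 E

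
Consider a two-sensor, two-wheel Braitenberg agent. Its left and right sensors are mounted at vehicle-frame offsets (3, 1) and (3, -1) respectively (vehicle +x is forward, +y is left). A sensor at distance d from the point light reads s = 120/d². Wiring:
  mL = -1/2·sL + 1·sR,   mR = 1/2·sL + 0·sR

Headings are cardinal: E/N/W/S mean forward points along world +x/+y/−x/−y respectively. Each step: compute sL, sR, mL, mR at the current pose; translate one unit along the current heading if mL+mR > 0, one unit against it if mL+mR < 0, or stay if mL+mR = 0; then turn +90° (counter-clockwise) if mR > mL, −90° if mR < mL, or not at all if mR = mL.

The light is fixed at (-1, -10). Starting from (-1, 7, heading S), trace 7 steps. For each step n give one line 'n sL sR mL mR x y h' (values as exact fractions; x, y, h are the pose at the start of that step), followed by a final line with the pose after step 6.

0 120/197 120/197 60/197 60/197 -1 7 S
1 12/17 12/17 6/17 6/17 -1 6 S
2 24/29 24/29 12/29 12/29 -1 5 S
3 60/61 60/61 30/61 30/61 -1 4 S
4 120/101 120/101 60/101 60/101 -1 3 S
5 60/41 60/41 30/41 30/41 -1 2 S
6 24/13 24/13 12/13 12/13 -1 1 S
final -1 0 S

n=0: pose=(-1,7,S); sL=120/197, sR=120/197; mL=60/197, mR=60/197; mL+mR=120/197 → advance +1; mR−mL=0 → turn +0·90°
n=1: pose=(-1,6,S); sL=12/17, sR=12/17; mL=6/17, mR=6/17; mL+mR=12/17 → advance +1; mR−mL=0 → turn +0·90°
n=2: pose=(-1,5,S); sL=24/29, sR=24/29; mL=12/29, mR=12/29; mL+mR=24/29 → advance +1; mR−mL=0 → turn +0·90°
n=3: pose=(-1,4,S); sL=60/61, sR=60/61; mL=30/61, mR=30/61; mL+mR=60/61 → advance +1; mR−mL=0 → turn +0·90°
n=4: pose=(-1,3,S); sL=120/101, sR=120/101; mL=60/101, mR=60/101; mL+mR=120/101 → advance +1; mR−mL=0 → turn +0·90°
n=5: pose=(-1,2,S); sL=60/41, sR=60/41; mL=30/41, mR=30/41; mL+mR=60/41 → advance +1; mR−mL=0 → turn +0·90°
n=6: pose=(-1,1,S); sL=24/13, sR=24/13; mL=12/13, mR=12/13; mL+mR=24/13 → advance +1; mR−mL=0 → turn +0·90°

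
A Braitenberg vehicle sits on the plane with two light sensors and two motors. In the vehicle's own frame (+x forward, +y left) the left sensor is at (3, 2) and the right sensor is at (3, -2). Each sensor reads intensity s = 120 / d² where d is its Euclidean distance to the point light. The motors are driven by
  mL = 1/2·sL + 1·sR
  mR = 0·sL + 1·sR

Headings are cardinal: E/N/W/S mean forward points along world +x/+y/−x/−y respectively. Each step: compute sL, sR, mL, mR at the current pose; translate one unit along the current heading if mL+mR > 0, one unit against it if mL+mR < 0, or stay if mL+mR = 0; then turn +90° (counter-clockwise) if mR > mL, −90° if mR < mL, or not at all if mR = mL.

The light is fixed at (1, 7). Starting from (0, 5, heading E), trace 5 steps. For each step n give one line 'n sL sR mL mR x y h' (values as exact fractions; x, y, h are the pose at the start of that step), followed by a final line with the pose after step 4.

0 30 6 21 6 0 5 E
1 120/29 120/29 180/29 120/29 1 5 S
2 60/17 12 234/17 12 1 4 W
3 40/3 120 380/3 120 0 4 N
4 30 6 21 6 0 5 E
final 1 5 S

n=0: pose=(0,5,E); sL=30, sR=6; mL=21, mR=6; mL+mR=27 → advance +1; mR−mL=-15 → turn -1·90°
n=1: pose=(1,5,S); sL=120/29, sR=120/29; mL=180/29, mR=120/29; mL+mR=300/29 → advance +1; mR−mL=-60/29 → turn -1·90°
n=2: pose=(1,4,W); sL=60/17, sR=12; mL=234/17, mR=12; mL+mR=438/17 → advance +1; mR−mL=-30/17 → turn -1·90°
n=3: pose=(0,4,N); sL=40/3, sR=120; mL=380/3, mR=120; mL+mR=740/3 → advance +1; mR−mL=-20/3 → turn -1·90°
n=4: pose=(0,5,E); sL=30, sR=6; mL=21, mR=6; mL+mR=27 → advance +1; mR−mL=-15 → turn -1·90°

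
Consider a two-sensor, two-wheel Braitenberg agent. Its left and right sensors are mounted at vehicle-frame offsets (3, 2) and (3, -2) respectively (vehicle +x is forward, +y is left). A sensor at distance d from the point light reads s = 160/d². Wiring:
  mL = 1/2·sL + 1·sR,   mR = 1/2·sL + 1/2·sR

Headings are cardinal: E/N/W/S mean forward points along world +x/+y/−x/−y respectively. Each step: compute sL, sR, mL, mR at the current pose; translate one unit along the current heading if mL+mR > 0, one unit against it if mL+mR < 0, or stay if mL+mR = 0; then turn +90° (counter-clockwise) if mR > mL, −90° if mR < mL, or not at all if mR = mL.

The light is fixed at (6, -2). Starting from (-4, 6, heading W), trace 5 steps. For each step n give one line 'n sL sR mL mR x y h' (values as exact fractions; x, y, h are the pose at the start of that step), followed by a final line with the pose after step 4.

0 32/41 160/269 10864/11029 7584/11029 -4 6 W
1 16/29 80/101 3128/2929 1968/2929 -5 6 N
2 32/37 160/113 7728/4181 4768/4181 -5 7 E
3 8/5 8/9 76/45 56/45 -4 7 S
4 32/41 160/269 10864/11029 7584/11029 -4 6 W
final -5 6 N

n=0: pose=(-4,6,W); sL=32/41, sR=160/269; mL=10864/11029, mR=7584/11029; mL+mR=18448/11029 → advance +1; mR−mL=-80/269 → turn -1·90°
n=1: pose=(-5,6,N); sL=16/29, sR=80/101; mL=3128/2929, mR=1968/2929; mL+mR=5096/2929 → advance +1; mR−mL=-40/101 → turn -1·90°
n=2: pose=(-5,7,E); sL=32/37, sR=160/113; mL=7728/4181, mR=4768/4181; mL+mR=12496/4181 → advance +1; mR−mL=-80/113 → turn -1·90°
n=3: pose=(-4,7,S); sL=8/5, sR=8/9; mL=76/45, mR=56/45; mL+mR=44/15 → advance +1; mR−mL=-4/9 → turn -1·90°
n=4: pose=(-4,6,W); sL=32/41, sR=160/269; mL=10864/11029, mR=7584/11029; mL+mR=18448/11029 → advance +1; mR−mL=-80/269 → turn -1·90°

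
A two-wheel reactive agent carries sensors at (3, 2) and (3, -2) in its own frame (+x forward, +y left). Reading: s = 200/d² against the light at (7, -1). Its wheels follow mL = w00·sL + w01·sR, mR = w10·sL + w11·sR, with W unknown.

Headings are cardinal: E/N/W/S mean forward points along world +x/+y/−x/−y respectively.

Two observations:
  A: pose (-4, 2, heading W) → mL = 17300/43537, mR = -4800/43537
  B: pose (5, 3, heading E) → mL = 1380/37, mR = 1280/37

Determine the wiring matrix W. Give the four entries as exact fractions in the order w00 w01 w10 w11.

-1/2 1 -1 1

obs A: pose=(-4,2,W) → sL=200/197, sR=200/221, mL=17300/43537, mR=-4800/43537
obs B: pose=(5,3,E) → sL=200/37, sR=40, mL=1380/37, mR=1280/37
sensor matrix S = [[200/197, 200/221], [200/37, 40]]; det S = 57536000/1610869
solve [mL_A; mL_B] = S·[w00; w01] and [mR_A; mR_B] = S·[w10; w11]:
  w00 = -1/2, w01 = 1, w10 = -1, w11 = 1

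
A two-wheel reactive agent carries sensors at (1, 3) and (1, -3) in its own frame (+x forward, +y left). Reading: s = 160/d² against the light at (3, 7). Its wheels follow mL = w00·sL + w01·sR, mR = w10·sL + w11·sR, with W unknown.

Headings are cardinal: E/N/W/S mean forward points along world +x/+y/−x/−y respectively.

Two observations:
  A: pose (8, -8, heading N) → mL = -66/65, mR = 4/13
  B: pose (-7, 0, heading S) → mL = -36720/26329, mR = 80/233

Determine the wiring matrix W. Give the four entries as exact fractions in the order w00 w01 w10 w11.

obs A: pose=(8,-8,N) → sL=4/5, sR=8/13, mL=-66/65, mR=4/13
obs B: pose=(-7,0,S) → sL=160/113, sR=160/233, mL=-36720/26329, mR=80/233
sensor matrix S = [[4/5, 8/13], [160/113, 160/233]]; det S = -110208/342277
solve [mL_A; mL_B] = S·[w00; w01] and [mR_A; mR_B] = S·[w10; w11]:
  w00 = -1/2, w01 = -1, w10 = 0, w11 = 1/2

-1/2 -1 0 1/2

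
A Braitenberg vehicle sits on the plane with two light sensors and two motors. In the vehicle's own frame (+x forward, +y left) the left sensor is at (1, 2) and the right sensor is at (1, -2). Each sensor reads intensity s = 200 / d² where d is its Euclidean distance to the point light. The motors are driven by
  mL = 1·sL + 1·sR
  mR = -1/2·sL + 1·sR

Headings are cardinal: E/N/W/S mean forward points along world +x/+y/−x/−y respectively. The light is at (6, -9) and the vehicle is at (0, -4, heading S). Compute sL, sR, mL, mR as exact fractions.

25/4 5/2 35/4 -5/8

left sensor world pos  = (2, -5); dL² = 32
right sensor world pos = (-2, -5); dR² = 80
sL = 200/32 = 25/4
sR = 200/80 = 5/2
mL = 1·sL + 1·sR = 35/4
mR = -1/2·sL + 1·sR = -5/8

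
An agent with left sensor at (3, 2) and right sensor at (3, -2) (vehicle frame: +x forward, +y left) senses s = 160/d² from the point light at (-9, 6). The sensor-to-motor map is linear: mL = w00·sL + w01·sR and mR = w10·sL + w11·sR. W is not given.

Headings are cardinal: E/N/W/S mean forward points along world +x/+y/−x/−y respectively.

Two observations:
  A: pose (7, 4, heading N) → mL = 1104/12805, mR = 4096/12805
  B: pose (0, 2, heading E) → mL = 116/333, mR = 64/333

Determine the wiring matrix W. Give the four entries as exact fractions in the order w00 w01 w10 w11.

obs A: pose=(7,4,N) → sL=160/197, sR=32/65, mL=1104/12805, mR=4096/12805
obs B: pose=(0,2,E) → sL=40/37, sR=8/9, mL=116/333, mR=64/333
sensor matrix S = [[160/197, 32/65], [40/37, 8/9]]; det S = 161792/852813
solve [mL_A; mL_B] = S·[w00; w01] and [mR_A; mR_B] = S·[w10; w11]:
  w00 = -1/2, w01 = 1, w10 = 1, w11 = -1

-1/2 1 1 -1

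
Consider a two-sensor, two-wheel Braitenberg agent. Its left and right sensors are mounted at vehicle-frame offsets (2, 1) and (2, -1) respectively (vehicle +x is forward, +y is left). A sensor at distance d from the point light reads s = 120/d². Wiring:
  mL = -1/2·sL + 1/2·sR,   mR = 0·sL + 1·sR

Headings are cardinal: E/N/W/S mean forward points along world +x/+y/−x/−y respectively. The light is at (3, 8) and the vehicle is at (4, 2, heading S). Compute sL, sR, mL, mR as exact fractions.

30/17 15/8 15/272 15/8

left sensor world pos  = (5, 0); dL² = 68
right sensor world pos = (3, 0); dR² = 64
sL = 120/68 = 30/17
sR = 120/64 = 15/8
mL = -1/2·sL + 1/2·sR = 15/272
mR = 0·sL + 1·sR = 15/8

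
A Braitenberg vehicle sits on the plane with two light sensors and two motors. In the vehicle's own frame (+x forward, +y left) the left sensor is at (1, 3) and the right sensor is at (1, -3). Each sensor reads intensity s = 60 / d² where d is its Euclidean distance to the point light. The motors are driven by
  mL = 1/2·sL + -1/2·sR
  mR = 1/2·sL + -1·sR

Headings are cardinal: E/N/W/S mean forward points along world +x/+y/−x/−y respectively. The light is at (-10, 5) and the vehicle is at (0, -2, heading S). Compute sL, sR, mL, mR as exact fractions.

60/233 60/113 -3600/26329 -10590/26329

left sensor world pos  = (3, -3); dL² = 233
right sensor world pos = (-3, -3); dR² = 113
sL = 60/233 = 60/233
sR = 60/113 = 60/113
mL = 1/2·sL + -1/2·sR = -3600/26329
mR = 1/2·sL + -1·sR = -10590/26329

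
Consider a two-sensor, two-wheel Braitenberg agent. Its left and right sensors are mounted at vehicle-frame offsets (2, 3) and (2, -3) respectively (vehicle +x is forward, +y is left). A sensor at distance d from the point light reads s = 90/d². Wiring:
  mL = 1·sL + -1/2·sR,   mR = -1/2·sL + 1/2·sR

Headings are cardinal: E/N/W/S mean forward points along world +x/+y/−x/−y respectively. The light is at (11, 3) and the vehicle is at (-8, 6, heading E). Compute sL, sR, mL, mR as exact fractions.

left sensor world pos  = (-6, 9); dL² = 325
right sensor world pos = (-6, 3); dR² = 289
sL = 90/325 = 18/65
sR = 90/289 = 90/289
mL = 1·sL + -1/2·sR = 2277/18785
mR = -1/2·sL + 1/2·sR = 324/18785

18/65 90/289 2277/18785 324/18785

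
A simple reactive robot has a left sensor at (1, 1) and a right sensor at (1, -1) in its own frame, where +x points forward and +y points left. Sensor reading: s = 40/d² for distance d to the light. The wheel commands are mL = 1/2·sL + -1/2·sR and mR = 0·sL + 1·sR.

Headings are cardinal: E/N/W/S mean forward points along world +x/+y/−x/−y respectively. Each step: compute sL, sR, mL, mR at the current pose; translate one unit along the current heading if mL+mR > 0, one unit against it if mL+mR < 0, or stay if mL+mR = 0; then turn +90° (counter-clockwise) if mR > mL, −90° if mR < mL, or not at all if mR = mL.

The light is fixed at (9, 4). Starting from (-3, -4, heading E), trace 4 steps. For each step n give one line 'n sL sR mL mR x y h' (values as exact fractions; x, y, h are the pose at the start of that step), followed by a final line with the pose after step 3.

0 4/17 20/101 32/1717 20/101 -3 -4 E
1 40/193 40/149 -880/28757 40/149 -2 -4 N
2 5/26 2/9 -7/468 2/9 -2 -3 W
3 8/37 40/233 192/8621 40/233 -3 -3 S
final -3 -4 E

n=0: pose=(-3,-4,E); sL=4/17, sR=20/101; mL=32/1717, mR=20/101; mL+mR=372/1717 → advance +1; mR−mL=308/1717 → turn +1·90°
n=1: pose=(-2,-4,N); sL=40/193, sR=40/149; mL=-880/28757, mR=40/149; mL+mR=6840/28757 → advance +1; mR−mL=8600/28757 → turn +1·90°
n=2: pose=(-2,-3,W); sL=5/26, sR=2/9; mL=-7/468, mR=2/9; mL+mR=97/468 → advance +1; mR−mL=37/156 → turn +1·90°
n=3: pose=(-3,-3,S); sL=8/37, sR=40/233; mL=192/8621, mR=40/233; mL+mR=1672/8621 → advance +1; mR−mL=1288/8621 → turn +1·90°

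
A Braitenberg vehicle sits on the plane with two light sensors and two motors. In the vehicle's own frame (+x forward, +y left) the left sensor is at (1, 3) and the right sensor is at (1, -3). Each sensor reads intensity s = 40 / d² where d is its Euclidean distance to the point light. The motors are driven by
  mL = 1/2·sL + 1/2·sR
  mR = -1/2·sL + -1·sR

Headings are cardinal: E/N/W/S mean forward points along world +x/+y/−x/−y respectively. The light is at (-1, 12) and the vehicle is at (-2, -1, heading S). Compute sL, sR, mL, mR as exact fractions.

left sensor world pos  = (1, -2); dL² = 200
right sensor world pos = (-5, -2); dR² = 212
sL = 40/200 = 1/5
sR = 40/212 = 10/53
mL = 1/2·sL + 1/2·sR = 103/530
mR = -1/2·sL + -1·sR = -153/530

1/5 10/53 103/530 -153/530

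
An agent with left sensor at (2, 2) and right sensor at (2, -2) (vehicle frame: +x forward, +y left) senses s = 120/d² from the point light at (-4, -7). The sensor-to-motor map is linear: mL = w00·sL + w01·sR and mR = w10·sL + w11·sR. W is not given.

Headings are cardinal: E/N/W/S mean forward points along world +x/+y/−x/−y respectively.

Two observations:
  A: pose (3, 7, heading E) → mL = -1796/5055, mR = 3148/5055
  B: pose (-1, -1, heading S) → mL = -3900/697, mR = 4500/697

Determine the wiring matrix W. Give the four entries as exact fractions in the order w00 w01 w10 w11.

1/2 -1 1 1/2

obs A: pose=(3,7,E) → sL=120/337, sR=8/15, mL=-1796/5055, mR=3148/5055
obs B: pose=(-1,-1,S) → sL=120/41, sR=120/17, mL=-3900/697, mR=4500/697
sensor matrix S = [[120/337, 8/15], [120/41, 120/17]]; det S = 223744/234889
solve [mL_A; mL_B] = S·[w00; w01] and [mR_A; mR_B] = S·[w10; w11]:
  w00 = 1/2, w01 = -1, w10 = 1, w11 = 1/2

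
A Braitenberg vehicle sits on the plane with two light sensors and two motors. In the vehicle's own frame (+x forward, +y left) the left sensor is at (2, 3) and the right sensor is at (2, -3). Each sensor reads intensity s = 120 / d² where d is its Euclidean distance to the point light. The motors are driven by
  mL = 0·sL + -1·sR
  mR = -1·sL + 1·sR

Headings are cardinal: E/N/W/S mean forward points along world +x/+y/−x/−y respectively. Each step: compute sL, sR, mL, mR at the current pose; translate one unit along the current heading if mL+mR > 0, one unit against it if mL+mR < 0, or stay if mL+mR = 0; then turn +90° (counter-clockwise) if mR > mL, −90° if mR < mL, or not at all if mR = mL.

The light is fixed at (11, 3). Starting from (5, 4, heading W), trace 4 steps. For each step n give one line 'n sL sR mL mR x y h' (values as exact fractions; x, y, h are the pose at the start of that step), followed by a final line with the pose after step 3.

0 30/17 3/2 -3/2 -9/34 5 4 W
1 24 24/13 -24/13 -288/13 6 4 S
2 12/5 60/37 -60/37 -144/185 6 5 W
3 120 120/49 -120/49 -5760/49 7 5 S
final 7 6 W

n=0: pose=(5,4,W); sL=30/17, sR=3/2; mL=-3/2, mR=-9/34; mL+mR=-30/17 → advance -1; mR−mL=21/17 → turn +1·90°
n=1: pose=(6,4,S); sL=24, sR=24/13; mL=-24/13, mR=-288/13; mL+mR=-24 → advance -1; mR−mL=-264/13 → turn -1·90°
n=2: pose=(6,5,W); sL=12/5, sR=60/37; mL=-60/37, mR=-144/185; mL+mR=-12/5 → advance -1; mR−mL=156/185 → turn +1·90°
n=3: pose=(7,5,S); sL=120, sR=120/49; mL=-120/49, mR=-5760/49; mL+mR=-120 → advance -1; mR−mL=-5640/49 → turn -1·90°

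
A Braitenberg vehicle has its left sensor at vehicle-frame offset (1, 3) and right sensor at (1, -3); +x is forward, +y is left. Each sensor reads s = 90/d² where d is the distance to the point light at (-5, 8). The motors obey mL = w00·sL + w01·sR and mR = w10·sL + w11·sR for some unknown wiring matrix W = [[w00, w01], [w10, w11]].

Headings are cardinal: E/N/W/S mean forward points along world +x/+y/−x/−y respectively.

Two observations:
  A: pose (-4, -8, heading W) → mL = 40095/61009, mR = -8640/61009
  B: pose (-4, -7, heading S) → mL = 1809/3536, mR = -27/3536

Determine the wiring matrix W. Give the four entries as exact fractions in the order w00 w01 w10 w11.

1/2 1 1/2 -1/2

obs A: pose=(-4,-8,W) → sL=90/361, sR=90/169, mL=40095/61009, mR=-8640/61009
obs B: pose=(-4,-7,S) → sL=45/136, sR=9/26, mL=1809/3536, mR=-27/3536
sensor matrix S = [[90/361, 90/169], [45/136, 9/26]]; det S = -373005/4148612
solve [mL_A; mL_B] = S·[w00; w01] and [mR_A; mR_B] = S·[w10; w11]:
  w00 = 1/2, w01 = 1, w10 = 1/2, w11 = -1/2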